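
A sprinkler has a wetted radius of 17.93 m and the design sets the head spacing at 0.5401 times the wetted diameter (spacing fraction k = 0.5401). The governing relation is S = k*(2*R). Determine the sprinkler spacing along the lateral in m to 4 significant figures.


S = 0.5401 * (2 * 17.93) = 19.37 m
Therefore the sprinkler spacing along the lateral = 19.37 m.


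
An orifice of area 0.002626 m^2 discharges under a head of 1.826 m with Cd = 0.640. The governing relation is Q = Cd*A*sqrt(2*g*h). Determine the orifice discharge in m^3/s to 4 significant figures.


Q = 0.640 * 0.002626 * sqrt(2*9.81*1.826) = 0.01006 m^3/s
Therefore the orifice discharge = 0.01006 m^3/s.


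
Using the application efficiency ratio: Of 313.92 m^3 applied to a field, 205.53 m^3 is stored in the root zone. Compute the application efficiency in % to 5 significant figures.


Approach: apply the application efficiency ratio, Ea = (stored/applied)*100.
Ea = (205.53/313.92)*100 = 65.472 %
Therefore the application efficiency = 65.472 %.


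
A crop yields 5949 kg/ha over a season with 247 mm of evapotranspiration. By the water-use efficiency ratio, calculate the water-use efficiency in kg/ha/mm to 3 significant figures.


Approach: apply the water-use efficiency ratio, WUE = yield/ET.
WUE = 5949 / 247 = 24.1 kg/ha/mm
Therefore the water-use efficiency = 24.1 kg/ha/mm.


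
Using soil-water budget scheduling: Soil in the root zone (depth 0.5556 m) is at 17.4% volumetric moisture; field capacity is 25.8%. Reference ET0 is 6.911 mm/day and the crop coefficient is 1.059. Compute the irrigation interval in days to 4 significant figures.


Approach: apply soil-water budget scheduling, SMD = (FC-theta)/100*depth*1000; ETc = ET0*Kc; interval = SMD/ETc.
Step 1 — soil moisture deficit:
  SMD = (25.8 - 17.4)/100 * 0.5556 * 1000 = 46.6704 mm
Step 2 — daily crop ET (ETc = ET0*Kc):
  ETc = 6.911 * 1.059 = 7.31875 mm/day
Step 3 — irrigation interval (SMD/ETc):
  interval = 46.6704 / 7.31875 = 6.377 days
Therefore the irrigation interval = 6.377 days.


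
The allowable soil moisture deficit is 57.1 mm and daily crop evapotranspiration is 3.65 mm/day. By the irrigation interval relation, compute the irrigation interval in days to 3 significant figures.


Approach: apply the irrigation interval relation, interval = SMD / ETc.
interval = 57.1 / 3.65 = 15.6 days
Therefore the irrigation interval = 15.6 days.


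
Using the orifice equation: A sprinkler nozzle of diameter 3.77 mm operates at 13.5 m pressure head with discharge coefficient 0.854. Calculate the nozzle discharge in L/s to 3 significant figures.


Approach: apply the orifice equation, Q = Cd*A*sqrt(2*g*h), A = pi*(d/2)^2.
A = pi*(3.77e-3/2)^2 = 1.1163e-05 m^2
Q = 0.854 * 1.1163e-05 * sqrt(2*9.81*13.5) * 1000 = 0.155 L/s
Therefore the nozzle discharge = 0.155 L/s.


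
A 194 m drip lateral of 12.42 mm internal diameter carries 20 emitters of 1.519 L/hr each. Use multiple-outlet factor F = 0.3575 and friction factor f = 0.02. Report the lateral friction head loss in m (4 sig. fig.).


Approach: apply Darcy-Weisbach with the multiple-outlet F-factor, Q = n*q/(3600*1000) m^3/s; v = Q/A; hf = F*f*(L/D)*(v^2/(2g)).
Q = 20*1.519/(3600*1000) = 8.43889e-06 m^3/s
A = pi*(12.42e-3/2)^2 = 1.21153e-04 m^2, so v = Q/A = 0.0696550 m/s
hf = 0.3575*0.02*(194/0.01242)*(0.0696550^2/(2*9.81)) = 0.02762 m
Therefore the lateral friction head loss = 0.02762 m.


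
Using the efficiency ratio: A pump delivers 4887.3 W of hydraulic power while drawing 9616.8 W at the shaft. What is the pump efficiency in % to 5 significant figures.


Approach: apply the efficiency ratio, eta = (P_out/P_in)*100.
eta = (4887.3 / 9616.8) * 100 = 50.820 %
Therefore the pump efficiency = 50.820 %.


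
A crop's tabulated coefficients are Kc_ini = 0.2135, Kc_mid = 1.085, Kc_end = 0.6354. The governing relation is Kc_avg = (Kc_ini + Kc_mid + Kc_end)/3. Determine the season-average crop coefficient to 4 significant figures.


Kc_avg = (0.2135 + 1.085 + 0.6354)/3 = 0.6446
Therefore the season-average crop coefficient = 0.6446.


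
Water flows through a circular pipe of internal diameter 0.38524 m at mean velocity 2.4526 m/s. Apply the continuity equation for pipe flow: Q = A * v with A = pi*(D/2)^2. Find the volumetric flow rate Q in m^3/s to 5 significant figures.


A = pi*(0.38524/2)^2 = 0.1165608 m^2
Q = 0.1165608 * 2.4526 = 0.28588 m^3/s
Therefore the volumetric flow rate Q = 0.28588 m^3/s.


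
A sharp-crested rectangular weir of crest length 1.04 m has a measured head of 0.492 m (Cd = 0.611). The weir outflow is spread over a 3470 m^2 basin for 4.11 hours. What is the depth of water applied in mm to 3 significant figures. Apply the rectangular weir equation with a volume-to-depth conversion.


Approach: apply the rectangular weir equation with a volume-to-depth conversion, Q = (2/3)*Cd*L*sqrt(2g)*H^1.5; d = Q*t/A * 1000.
Step 1 — weir discharge:
  Q = (2/3)*0.611*1.04*sqrt(2*9.81)*0.492^1.5 = 0.64756 m^3/s
Step 2 — volume: V = 0.64756 * 4.11*3600 = 9581.3 m^3
Step 3 — depth: d = V/A * 1000 = 9581.3/3470 * 1000 = 2760 mm
Therefore the depth of water applied = 2760 mm.


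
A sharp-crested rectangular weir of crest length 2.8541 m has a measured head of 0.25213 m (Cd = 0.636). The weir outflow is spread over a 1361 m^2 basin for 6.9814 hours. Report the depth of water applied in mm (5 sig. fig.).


Approach: apply the rectangular weir equation with a volume-to-depth conversion, Q = (2/3)*Cd*L*sqrt(2g)*H^1.5; d = Q*t/A * 1000.
Step 1 — weir discharge:
  Q = (2/3)*0.636*2.8541*sqrt(2*9.81)*0.25213^1.5 = 0.6786117 m^3/s
Step 2 — volume: V = 0.6786117 * 6.9814*3600 = 17055.57 m^3
Step 3 — depth: d = V/A * 1000 = 17055.57/1361 * 1000 = 12532 mm
Therefore the depth of water applied = 12532 mm.


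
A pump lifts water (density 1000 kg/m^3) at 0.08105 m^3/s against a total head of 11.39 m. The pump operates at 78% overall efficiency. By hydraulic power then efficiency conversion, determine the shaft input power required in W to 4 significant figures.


Approach: apply hydraulic power then efficiency conversion, P = rho*g*Q*H; P_in = P/eta.
Step 1 — hydraulic power (P = rho*g*Q*H):
  P = 1000 * 9.81 * 0.08105 * 11.39 = 9056.19 W
Step 2 — input power: P_in = P/eta = 9056.19 / 0.78 = 11610 W
Therefore the shaft input power required = 11610 W.


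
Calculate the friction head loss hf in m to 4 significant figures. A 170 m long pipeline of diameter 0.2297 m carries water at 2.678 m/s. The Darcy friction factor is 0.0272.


Approach: apply the Darcy-Weisbach equation, hf = f*(L/D)*(v^2/(2g)).
hf = 0.0272 * (170/0.2297) * (2.678^2 / (2*9.81))
hf = 7.358 m
Therefore the friction head loss hf = 7.358 m.


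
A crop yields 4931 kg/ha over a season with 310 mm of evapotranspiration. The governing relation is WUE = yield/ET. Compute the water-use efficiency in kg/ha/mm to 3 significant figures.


WUE = 4931 / 310 = 15.9 kg/ha/mm
Therefore the water-use efficiency = 15.9 kg/ha/mm.


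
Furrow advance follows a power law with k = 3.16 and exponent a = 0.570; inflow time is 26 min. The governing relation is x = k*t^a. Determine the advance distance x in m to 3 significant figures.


x = 3.16 * 26^0.570 = 20.2 m
Therefore the advance distance x = 20.2 m.


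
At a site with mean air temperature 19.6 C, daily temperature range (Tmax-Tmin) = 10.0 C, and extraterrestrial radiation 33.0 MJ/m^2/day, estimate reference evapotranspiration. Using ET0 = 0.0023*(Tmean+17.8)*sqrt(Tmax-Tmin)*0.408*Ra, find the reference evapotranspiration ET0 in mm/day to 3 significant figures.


ET0 = 0.0023*(19.6+17.8)*sqrt(10.0)*0.408*33.0 = 3.66 mm/day
Therefore the reference evapotranspiration ET0 = 3.66 mm/day.


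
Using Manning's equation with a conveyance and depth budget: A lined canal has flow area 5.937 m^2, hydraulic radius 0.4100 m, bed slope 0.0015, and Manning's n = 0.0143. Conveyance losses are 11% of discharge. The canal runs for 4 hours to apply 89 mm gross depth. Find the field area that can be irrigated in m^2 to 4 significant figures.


Approach: apply Manning's equation with a conveyance and depth budget, Q = (1/n)*A*R^(2/3)*S^(1/2); Q_field = Q*(1-loss); Area = Q_field*t/(d/1000).
Step 1 — canal discharge (Manning's equation):
  Q = (1/0.0143) * 5.937 * 0.4100^(2/3) * 0.0015^(1/2) = 8.87427 m^3/s
Step 2 — delivered flow: Q_field = 8.87427*(1 - 11/100) = 7.89810 m^3/s
Step 3 — volume delivered: V = 7.89810 * 4*3600 = 113733 m^3
Step 4 — area served: A = V / (depth/1000) = 113733 / 0.089 = 1278000 m^2
Therefore the field area that can be irrigated = 1278000 m^2.


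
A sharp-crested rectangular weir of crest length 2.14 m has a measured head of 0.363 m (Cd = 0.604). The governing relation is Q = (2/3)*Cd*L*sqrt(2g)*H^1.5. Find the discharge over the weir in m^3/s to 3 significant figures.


Q = (2/3)*0.604*2.14*sqrt(2*9.81)*0.363^1.5 = 0.835 m^3/s
Therefore the discharge over the weir = 0.835 m^3/s.


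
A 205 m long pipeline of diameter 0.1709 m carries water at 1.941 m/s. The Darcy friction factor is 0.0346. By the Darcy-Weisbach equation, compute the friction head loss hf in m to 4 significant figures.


Approach: apply the Darcy-Weisbach equation, hf = f*(L/D)*(v^2/(2g)).
hf = 0.0346 * (205/0.1709) * (1.941^2 / (2*9.81))
hf = 7.970 m
Therefore the friction head loss hf = 7.970 m.


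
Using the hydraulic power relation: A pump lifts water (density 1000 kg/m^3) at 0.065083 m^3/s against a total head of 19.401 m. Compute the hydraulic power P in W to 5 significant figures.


Approach: apply the hydraulic power relation, P = rho*g*Q*H.
P = 1000 * 9.81 * 0.065083 * 19.401 = 12387 W
Therefore the hydraulic power P = 12387 W.


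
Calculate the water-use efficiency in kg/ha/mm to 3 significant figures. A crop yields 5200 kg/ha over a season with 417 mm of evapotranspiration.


Approach: apply the water-use efficiency ratio, WUE = yield/ET.
WUE = 5200 / 417 = 12.5 kg/ha/mm
Therefore the water-use efficiency = 12.5 kg/ha/mm.


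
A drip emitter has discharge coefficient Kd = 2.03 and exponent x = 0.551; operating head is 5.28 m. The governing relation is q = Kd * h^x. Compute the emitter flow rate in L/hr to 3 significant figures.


q = 2.03 * 5.28^0.551 = 5.08 L/hr
Therefore the emitter flow rate = 5.08 L/hr.


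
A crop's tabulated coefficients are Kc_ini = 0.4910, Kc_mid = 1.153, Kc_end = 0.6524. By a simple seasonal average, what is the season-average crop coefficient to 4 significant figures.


Approach: apply a simple seasonal average, Kc_avg = (Kc_ini + Kc_mid + Kc_end)/3.
Kc_avg = (0.4910 + 1.153 + 0.6524)/3 = 0.7655
Therefore the season-average crop coefficient = 0.7655.


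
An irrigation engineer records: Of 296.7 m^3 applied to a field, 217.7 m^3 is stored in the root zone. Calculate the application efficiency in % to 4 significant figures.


Approach: apply the application efficiency ratio, Ea = (stored/applied)*100.
Ea = (217.7/296.7)*100 = 73.37 %
Therefore the application efficiency = 73.37 %.


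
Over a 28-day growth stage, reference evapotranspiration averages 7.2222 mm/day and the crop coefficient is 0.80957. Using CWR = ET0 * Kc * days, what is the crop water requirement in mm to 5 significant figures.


CWR = 7.2222 * 0.80957 * 28 = 163.71 mm
Therefore the crop water requirement = 163.71 mm.


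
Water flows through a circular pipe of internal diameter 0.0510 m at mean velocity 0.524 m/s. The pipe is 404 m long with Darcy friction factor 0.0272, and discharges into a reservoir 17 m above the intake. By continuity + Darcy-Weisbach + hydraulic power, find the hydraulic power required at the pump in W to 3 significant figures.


Approach: apply continuity + Darcy-Weisbach + hydraulic power, Q = A*v; hf = f*(L/D)*(v^2/(2g)); H = static + hf; P = rho*g*Q*H.
Step 1 — flow rate (continuity, Q = A*v):
  A = pi*(0.0510/2)^2 = 0.0020428 m^2
  Q = 0.0020428 * 0.524 = 0.0010704 m^3/s
Step 2 — friction head loss (Darcy-Weisbach):
  hf = 0.0272 * (404/0.0510) * (0.524^2 / (2*9.81))
  hf = 3.0154 m
Step 3 — total head: H = 17 + 3.0154 = 20.015 m
Step 4 — hydraulic power (P = rho*g*Q*H):
  P = 1000 * 9.81 * 0.0010704 * 20.015 = 210 W
Therefore the hydraulic power required at the pump = 210 W.


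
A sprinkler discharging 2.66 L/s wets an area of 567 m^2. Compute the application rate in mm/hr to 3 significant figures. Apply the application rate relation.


Approach: apply the application rate relation, rate = (Q/A)*3600.
rate = (2.66 / 567) * 3600 = 16.9 mm/hr
Therefore the application rate = 16.9 mm/hr.


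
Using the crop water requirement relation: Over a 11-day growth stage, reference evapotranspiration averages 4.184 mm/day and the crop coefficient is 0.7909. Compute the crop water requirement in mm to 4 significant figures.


Approach: apply the crop water requirement relation, CWR = ET0 * Kc * days.
CWR = 4.184 * 0.7909 * 11 = 36.40 mm
Therefore the crop water requirement = 36.40 mm.


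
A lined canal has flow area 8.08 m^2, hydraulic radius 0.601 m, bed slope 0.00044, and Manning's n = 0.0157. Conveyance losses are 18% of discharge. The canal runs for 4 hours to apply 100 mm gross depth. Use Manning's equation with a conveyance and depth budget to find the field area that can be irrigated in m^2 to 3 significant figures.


Approach: apply Manning's equation with a conveyance and depth budget, Q = (1/n)*A*R^(2/3)*S^(1/2); Q_field = Q*(1-loss); Area = Q_field*t/(d/1000).
Step 1 — canal discharge (Manning's equation):
  Q = (1/0.0157) * 8.08 * 0.601^(2/3) * 0.00044^(1/2) = 7.6881 m^3/s
Step 2 — delivered flow: Q_field = 7.6881*(1 - 18/100) = 6.3043 m^3/s
Step 3 — volume delivered: V = 6.3043 * 4*3600 = 90782 m^3
Step 4 — area served: A = V / (depth/1000) = 90782 / 0.1 = 908000 m^2
Therefore the field area that can be irrigated = 908000 m^2.


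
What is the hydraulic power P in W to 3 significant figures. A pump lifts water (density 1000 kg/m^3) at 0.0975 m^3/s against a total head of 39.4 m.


Approach: apply the hydraulic power relation, P = rho*g*Q*H.
P = 1000 * 9.81 * 0.0975 * 39.4 = 37700 W
Therefore the hydraulic power P = 37700 W.


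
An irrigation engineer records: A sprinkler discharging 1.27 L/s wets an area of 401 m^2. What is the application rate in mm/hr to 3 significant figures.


Approach: apply the application rate relation, rate = (Q/A)*3600.
rate = (1.27 / 401) * 3600 = 11.4 mm/hr
Therefore the application rate = 11.4 mm/hr.


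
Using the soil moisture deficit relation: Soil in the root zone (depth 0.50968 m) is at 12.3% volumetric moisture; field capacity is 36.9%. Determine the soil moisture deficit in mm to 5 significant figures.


Approach: apply the soil moisture deficit relation, SMD = (FC - theta)/100 * depth * 1000.
SMD = (36.9 - 12.3)/100 * 0.50968 * 1000 = 125.38 mm
Therefore the soil moisture deficit = 125.38 mm.


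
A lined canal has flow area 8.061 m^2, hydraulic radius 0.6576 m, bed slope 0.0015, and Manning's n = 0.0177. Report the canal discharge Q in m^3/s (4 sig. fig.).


Approach: apply Manning's equation, Q = (1/n)*A*R^(2/3)*S^(1/2).
Q = (1/0.0177) * 8.061 * 0.6576^(2/3) * 0.0015^(1/2) = 13.34 m^3/s
Therefore the canal discharge Q = 13.34 m^3/s.


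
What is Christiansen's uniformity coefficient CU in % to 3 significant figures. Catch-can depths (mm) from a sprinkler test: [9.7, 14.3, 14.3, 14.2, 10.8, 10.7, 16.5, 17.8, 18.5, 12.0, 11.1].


Approach: apply Christiansen's uniformity coefficient, CU = (1 - mean_abs_deviation/mean)*100.
mean = 13.627 mm
mean |d_i - mean| = 2.5157 mm
CU = (1 - 2.5157/13.627)*100 = 81.5 %
Therefore Christiansen's uniformity coefficient CU = 81.5 %.


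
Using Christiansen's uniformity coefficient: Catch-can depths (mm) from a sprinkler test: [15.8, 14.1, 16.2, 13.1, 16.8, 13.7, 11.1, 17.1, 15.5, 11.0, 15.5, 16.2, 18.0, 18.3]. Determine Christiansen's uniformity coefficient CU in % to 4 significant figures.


Approach: apply Christiansen's uniformity coefficient, CU = (1 - mean_abs_deviation/mean)*100.
mean = 15.1714 mm
mean |d_i - mean| = 1.83673 mm
CU = (1 - 1.83673/15.1714)*100 = 87.89 %
Therefore Christiansen's uniformity coefficient CU = 87.89 %.


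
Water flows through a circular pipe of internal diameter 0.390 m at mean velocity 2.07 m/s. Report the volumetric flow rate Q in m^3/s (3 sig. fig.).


Approach: apply the continuity equation for pipe flow, Q = A * v with A = pi*(D/2)^2.
A = pi*(0.390/2)^2 = 0.11946 m^2
Q = 0.11946 * 2.07 = 0.247 m^3/s
Therefore the volumetric flow rate Q = 0.247 m^3/s.


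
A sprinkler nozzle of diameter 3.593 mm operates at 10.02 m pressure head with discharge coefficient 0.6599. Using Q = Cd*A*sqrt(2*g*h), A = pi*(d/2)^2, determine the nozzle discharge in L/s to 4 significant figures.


A = pi*(3.593e-3/2)^2 = 1.01392e-05 m^2
Q = 0.6599 * 1.01392e-05 * sqrt(2*9.81*10.02) * 1000 = 0.09381 L/s
Therefore the nozzle discharge = 0.09381 L/s.


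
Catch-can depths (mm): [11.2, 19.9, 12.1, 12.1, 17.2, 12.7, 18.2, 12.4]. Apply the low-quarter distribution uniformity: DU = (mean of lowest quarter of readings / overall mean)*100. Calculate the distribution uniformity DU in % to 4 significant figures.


sorted lowest 2 of 8: [11.2, 12.1] -> mean = 11.6500 mm
overall mean = 14.4750 mm
DU = (11.6500/14.4750)*100 = 80.48 %
Therefore the distribution uniformity DU = 80.48 %.


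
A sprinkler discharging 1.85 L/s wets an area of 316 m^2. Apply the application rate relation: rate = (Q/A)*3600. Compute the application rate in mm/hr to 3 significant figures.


rate = (1.85 / 316) * 3600 = 21.1 mm/hr
Therefore the application rate = 21.1 mm/hr.


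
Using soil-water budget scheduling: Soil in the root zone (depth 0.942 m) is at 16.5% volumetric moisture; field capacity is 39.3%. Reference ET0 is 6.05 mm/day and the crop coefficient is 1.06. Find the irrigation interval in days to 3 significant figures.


Approach: apply soil-water budget scheduling, SMD = (FC-theta)/100*depth*1000; ETc = ET0*Kc; interval = SMD/ETc.
Step 1 — soil moisture deficit:
  SMD = (39.3 - 16.5)/100 * 0.942 * 1000 = 214.78 mm
Step 2 — daily crop ET (ETc = ET0*Kc):
  ETc = 6.05 * 1.06 = 6.4130 mm/day
Step 3 — irrigation interval (SMD/ETc):
  interval = 214.78 / 6.4130 = 33.5 days
Therefore the irrigation interval = 33.5 days.


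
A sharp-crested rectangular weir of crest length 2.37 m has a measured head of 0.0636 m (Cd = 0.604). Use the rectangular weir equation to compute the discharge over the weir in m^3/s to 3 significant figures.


Approach: apply the rectangular weir equation, Q = (2/3)*Cd*L*sqrt(2g)*H^1.5.
Q = (2/3)*0.604*2.37*sqrt(2*9.81)*0.0636^1.5 = 0.0678 m^3/s
Therefore the discharge over the weir = 0.0678 m^3/s.


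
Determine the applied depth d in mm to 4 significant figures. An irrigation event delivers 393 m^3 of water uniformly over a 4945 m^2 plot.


Approach: apply depth from volume over area, d = (V/A)*1000.
d = (393 / 4945) * 1000 = 79.47 mm
Therefore the applied depth d = 79.47 mm.


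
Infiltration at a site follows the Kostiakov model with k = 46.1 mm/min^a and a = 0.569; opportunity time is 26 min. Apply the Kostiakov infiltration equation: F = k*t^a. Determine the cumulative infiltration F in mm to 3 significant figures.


F = 46.1 * 26^0.569 = 294 mm
Therefore the cumulative infiltration F = 294 mm.


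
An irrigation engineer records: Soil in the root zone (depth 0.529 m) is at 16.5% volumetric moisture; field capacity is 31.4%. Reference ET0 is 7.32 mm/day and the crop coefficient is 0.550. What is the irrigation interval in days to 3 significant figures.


Approach: apply soil-water budget scheduling, SMD = (FC-theta)/100*depth*1000; ETc = ET0*Kc; interval = SMD/ETc.
Step 1 — soil moisture deficit:
  SMD = (31.4 - 16.5)/100 * 0.529 * 1000 = 78.821 mm
Step 2 — daily crop ET (ETc = ET0*Kc):
  ETc = 7.32 * 0.550 = 4.0260 mm/day
Step 3 — irrigation interval (SMD/ETc):
  interval = 78.821 / 4.0260 = 19.6 days
Therefore the irrigation interval = 19.6 days.


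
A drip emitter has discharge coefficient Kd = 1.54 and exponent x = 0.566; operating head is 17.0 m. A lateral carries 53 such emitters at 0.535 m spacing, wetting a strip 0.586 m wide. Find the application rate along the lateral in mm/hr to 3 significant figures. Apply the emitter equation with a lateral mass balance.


Approach: apply the emitter equation with a lateral mass balance, q = Kd*h^x; Q = n*q; rate = Q/(n*spacing*width).
Step 1 — single emitter flow (q = Kd*h^x):
  q = 1.54 * 17.0^0.566 = 7.6552 L/hr
Step 2 — total lateral flow: Q = 53 * 7.6552 = 405.72 L/hr
Step 3 — wetted area: A = 53 * 0.535 * 0.586 = 16.616 m^2
Step 4 — application rate: Q/A = 405.72/16.616 = 24.4 mm/hr
Therefore the application rate along the lateral = 24.4 mm/hr.


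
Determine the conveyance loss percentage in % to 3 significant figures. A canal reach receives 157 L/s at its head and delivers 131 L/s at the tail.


Approach: apply the conveyance loss ratio, loss% = ((Q_head - Q_tail)/Q_head)*100.
loss = ((157 - 131)/157)*100 = 16.6 %
Therefore the conveyance loss percentage = 16.6 %.


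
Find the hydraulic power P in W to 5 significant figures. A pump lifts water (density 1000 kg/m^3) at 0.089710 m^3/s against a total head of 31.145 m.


Approach: apply the hydraulic power relation, P = rho*g*Q*H.
P = 1000 * 9.81 * 0.089710 * 31.145 = 27409 W
Therefore the hydraulic power P = 27409 W.


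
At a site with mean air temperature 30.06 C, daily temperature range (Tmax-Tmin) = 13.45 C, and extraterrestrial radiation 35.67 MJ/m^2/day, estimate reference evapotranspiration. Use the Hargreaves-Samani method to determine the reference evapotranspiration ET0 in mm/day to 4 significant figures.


Approach: apply the Hargreaves-Samani method, ET0 = 0.0023*(Tmean+17.8)*sqrt(Tmax-Tmin)*0.408*Ra.
ET0 = 0.0023*(30.06+17.8)*sqrt(13.45)*0.408*35.67 = 5.875 mm/day
Therefore the reference evapotranspiration ET0 = 5.875 mm/day.


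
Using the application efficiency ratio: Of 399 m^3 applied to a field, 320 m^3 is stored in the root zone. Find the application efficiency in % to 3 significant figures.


Approach: apply the application efficiency ratio, Ea = (stored/applied)*100.
Ea = (320/399)*100 = 80.2 %
Therefore the application efficiency = 80.2 %.


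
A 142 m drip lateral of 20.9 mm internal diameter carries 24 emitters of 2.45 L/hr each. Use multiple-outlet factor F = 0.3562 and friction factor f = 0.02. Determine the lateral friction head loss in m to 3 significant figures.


Approach: apply Darcy-Weisbach with the multiple-outlet F-factor, Q = n*q/(3600*1000) m^3/s; v = Q/A; hf = F*f*(L/D)*(v^2/(2g)).
Q = 24*2.45/(3600*1000) = 1.6333e-05 m^3/s
A = pi*(20.9e-3/2)^2 = 3.4307e-04 m^2, so v = Q/A = 0.047609 m/s
hf = 0.3562*0.02*(142/0.0209)*(0.047609^2/(2*9.81)) = 0.00559 m
Therefore the lateral friction head loss = 0.00559 m.


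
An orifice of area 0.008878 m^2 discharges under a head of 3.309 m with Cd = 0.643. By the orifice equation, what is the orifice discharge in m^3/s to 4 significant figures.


Approach: apply the orifice equation, Q = Cd*A*sqrt(2*g*h).
Q = 0.643 * 0.008878 * sqrt(2*9.81*3.309) = 0.04600 m^3/s
Therefore the orifice discharge = 0.04600 m^3/s.


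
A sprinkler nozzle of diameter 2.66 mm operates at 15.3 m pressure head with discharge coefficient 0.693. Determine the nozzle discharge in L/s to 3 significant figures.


Approach: apply the orifice equation, Q = Cd*A*sqrt(2*g*h), A = pi*(d/2)^2.
A = pi*(2.66e-3/2)^2 = 5.5572e-06 m^2
Q = 0.693 * 5.5572e-06 * sqrt(2*9.81*15.3) * 1000 = 0.0667 L/s
Therefore the nozzle discharge = 0.0667 L/s.


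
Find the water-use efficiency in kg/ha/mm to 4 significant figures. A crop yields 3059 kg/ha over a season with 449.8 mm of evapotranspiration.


Approach: apply the water-use efficiency ratio, WUE = yield/ET.
WUE = 3059 / 449.8 = 6.801 kg/ha/mm
Therefore the water-use efficiency = 6.801 kg/ha/mm.


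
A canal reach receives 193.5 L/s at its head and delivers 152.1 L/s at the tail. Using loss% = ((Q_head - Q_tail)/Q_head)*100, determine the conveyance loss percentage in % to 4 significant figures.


loss = ((193.5 - 152.1)/193.5)*100 = 21.40 %
Therefore the conveyance loss percentage = 21.40 %.


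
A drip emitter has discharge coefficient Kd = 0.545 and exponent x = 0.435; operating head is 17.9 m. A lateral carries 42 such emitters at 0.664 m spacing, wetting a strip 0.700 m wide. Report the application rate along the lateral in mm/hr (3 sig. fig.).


Approach: apply the emitter equation with a lateral mass balance, q = Kd*h^x; Q = n*q; rate = Q/(n*spacing*width).
Step 1 — single emitter flow (q = Kd*h^x):
  q = 0.545 * 17.9^0.435 = 1.9116 L/hr
Step 2 — total lateral flow: Q = 42 * 1.9116 = 80.285 L/hr
Step 3 — wetted area: A = 42 * 0.664 * 0.700 = 19.522 m^2
Step 4 — application rate: Q/A = 80.285/19.522 = 4.11 mm/hr
Therefore the application rate along the lateral = 4.11 mm/hr.


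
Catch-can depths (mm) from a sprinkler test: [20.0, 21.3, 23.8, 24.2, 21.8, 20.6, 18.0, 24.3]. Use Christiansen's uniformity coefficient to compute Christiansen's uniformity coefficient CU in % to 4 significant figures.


Approach: apply Christiansen's uniformity coefficient, CU = (1 - mean_abs_deviation/mean)*100.
mean = 21.7500 mm
mean |d_i - mean| = 1.77500 mm
CU = (1 - 1.77500/21.7500)*100 = 91.84 %
Therefore Christiansen's uniformity coefficient CU = 91.84 %.


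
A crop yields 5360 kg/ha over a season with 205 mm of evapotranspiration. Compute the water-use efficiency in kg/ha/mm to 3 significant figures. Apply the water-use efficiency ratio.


Approach: apply the water-use efficiency ratio, WUE = yield/ET.
WUE = 5360 / 205 = 26.1 kg/ha/mm
Therefore the water-use efficiency = 26.1 kg/ha/mm.


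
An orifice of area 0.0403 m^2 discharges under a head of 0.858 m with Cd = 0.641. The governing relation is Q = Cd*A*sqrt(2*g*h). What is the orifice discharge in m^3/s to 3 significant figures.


Q = 0.641 * 0.0403 * sqrt(2*9.81*0.858) = 0.106 m^3/s
Therefore the orifice discharge = 0.106 m^3/s.


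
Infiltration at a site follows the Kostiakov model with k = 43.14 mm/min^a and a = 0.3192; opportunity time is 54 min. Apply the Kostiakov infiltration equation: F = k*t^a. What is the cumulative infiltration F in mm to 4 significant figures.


F = 43.14 * 54^0.3192 = 154.1 mm
Therefore the cumulative infiltration F = 154.1 mm.


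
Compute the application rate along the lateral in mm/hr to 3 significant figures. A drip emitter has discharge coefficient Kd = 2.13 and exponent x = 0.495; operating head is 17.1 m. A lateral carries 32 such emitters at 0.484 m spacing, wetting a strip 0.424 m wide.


Approach: apply the emitter equation with a lateral mass balance, q = Kd*h^x; Q = n*q; rate = Q/(n*spacing*width).
Step 1 — single emitter flow (q = Kd*h^x):
  q = 2.13 * 17.1^0.495 = 8.6839 L/hr
Step 2 — total lateral flow: Q = 32 * 8.6839 = 277.88 L/hr
Step 3 — wetted area: A = 32 * 0.484 * 0.424 = 6.5669 m^2
Step 4 — application rate: Q/A = 277.88/6.5669 = 42.3 mm/hr
Therefore the application rate along the lateral = 42.3 mm/hr.


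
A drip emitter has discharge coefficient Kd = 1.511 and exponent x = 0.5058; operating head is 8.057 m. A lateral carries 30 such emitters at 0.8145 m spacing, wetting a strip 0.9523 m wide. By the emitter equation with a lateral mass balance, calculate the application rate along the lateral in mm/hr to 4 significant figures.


Approach: apply the emitter equation with a lateral mass balance, q = Kd*h^x; Q = n*q; rate = Q/(n*spacing*width).
Step 1 — single emitter flow (q = Kd*h^x):
  q = 1.511 * 8.057^0.5058 = 4.34117 L/hr
Step 2 — total lateral flow: Q = 30 * 4.34117 = 130.235 L/hr
Step 3 — wetted area: A = 30 * 0.8145 * 0.9523 = 23.2695 m^2
Step 4 — application rate: Q/A = 130.235/23.2695 = 5.597 mm/hr
Therefore the application rate along the lateral = 5.597 mm/hr.


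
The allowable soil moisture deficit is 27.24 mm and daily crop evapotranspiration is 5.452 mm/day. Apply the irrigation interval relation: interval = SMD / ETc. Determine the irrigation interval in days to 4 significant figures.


interval = 27.24 / 5.452 = 4.996 days
Therefore the irrigation interval = 4.996 days.


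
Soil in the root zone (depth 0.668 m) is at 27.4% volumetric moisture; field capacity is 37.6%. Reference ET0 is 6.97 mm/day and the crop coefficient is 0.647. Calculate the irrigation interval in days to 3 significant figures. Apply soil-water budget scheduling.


Approach: apply soil-water budget scheduling, SMD = (FC-theta)/100*depth*1000; ETc = ET0*Kc; interval = SMD/ETc.
Step 1 — soil moisture deficit:
  SMD = (37.6 - 27.4)/100 * 0.668 * 1000 = 68.136 mm
Step 2 — daily crop ET (ETc = ET0*Kc):
  ETc = 6.97 * 0.647 = 4.5096 mm/day
Step 3 — irrigation interval (SMD/ETc):
  interval = 68.136 / 4.5096 = 15.1 days
Therefore the irrigation interval = 15.1 days.


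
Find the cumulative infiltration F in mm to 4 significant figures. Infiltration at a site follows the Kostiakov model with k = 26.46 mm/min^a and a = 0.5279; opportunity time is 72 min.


Approach: apply the Kostiakov infiltration equation, F = k*t^a.
F = 26.46 * 72^0.5279 = 253.0 mm
Therefore the cumulative infiltration F = 253.0 mm.


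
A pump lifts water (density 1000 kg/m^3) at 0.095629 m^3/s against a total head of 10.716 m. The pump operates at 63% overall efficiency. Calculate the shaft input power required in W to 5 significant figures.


Approach: apply hydraulic power then efficiency conversion, P = rho*g*Q*H; P_in = P/eta.
Step 1 — hydraulic power (P = rho*g*Q*H):
  P = 1000 * 9.81 * 0.095629 * 10.716 = 10052.90 W
Step 2 — input power: P_in = P/eta = 10052.90 / 0.63 = 15957 W
Therefore the shaft input power required = 15957 W.


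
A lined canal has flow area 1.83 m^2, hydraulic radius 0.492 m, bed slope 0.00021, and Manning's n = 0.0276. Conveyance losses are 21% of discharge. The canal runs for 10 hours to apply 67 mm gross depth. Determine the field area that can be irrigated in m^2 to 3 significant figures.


Approach: apply Manning's equation with a conveyance and depth budget, Q = (1/n)*A*R^(2/3)*S^(1/2); Q_field = Q*(1-loss); Area = Q_field*t/(d/1000).
Step 1 — canal discharge (Manning's equation):
  Q = (1/0.0276) * 1.83 * 0.492^(2/3) * 0.00021^(1/2) = 0.59882 m^3/s
Step 2 — delivered flow: Q_field = 0.59882*(1 - 21/100) = 0.47307 m^3/s
Step 3 — volume delivered: V = 0.47307 * 10*3600 = 17030 m^3
Step 4 — area served: A = V / (depth/1000) = 17030 / 0.067 = 254000 m^2
Therefore the field area that can be irrigated = 254000 m^2.


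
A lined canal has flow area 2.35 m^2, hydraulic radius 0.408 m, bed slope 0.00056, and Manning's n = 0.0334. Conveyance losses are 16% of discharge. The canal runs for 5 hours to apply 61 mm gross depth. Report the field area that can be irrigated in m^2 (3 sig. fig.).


Approach: apply Manning's equation with a conveyance and depth budget, Q = (1/n)*A*R^(2/3)*S^(1/2); Q_field = Q*(1-loss); Area = Q_field*t/(d/1000).
Step 1 — canal discharge (Manning's equation):
  Q = (1/0.0334) * 2.35 * 0.408^(2/3) * 0.00056^(1/2) = 0.91592 m^3/s
Step 2 — delivered flow: Q_field = 0.91592*(1 - 16/100) = 0.76937 m^3/s
Step 3 — volume delivered: V = 0.76937 * 5*3600 = 13849 m^3
Step 4 — area served: A = V / (depth/1000) = 13849 / 0.061 = 227000 m^2
Therefore the field area that can be irrigated = 227000 m^2.


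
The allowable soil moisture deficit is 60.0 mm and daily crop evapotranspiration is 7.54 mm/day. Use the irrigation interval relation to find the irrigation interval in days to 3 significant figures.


Approach: apply the irrigation interval relation, interval = SMD / ETc.
interval = 60.0 / 7.54 = 7.96 days
Therefore the irrigation interval = 7.96 days.


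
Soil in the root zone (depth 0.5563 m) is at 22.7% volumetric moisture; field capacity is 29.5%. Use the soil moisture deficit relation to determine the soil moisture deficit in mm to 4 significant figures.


Approach: apply the soil moisture deficit relation, SMD = (FC - theta)/100 * depth * 1000.
SMD = (29.5 - 22.7)/100 * 0.5563 * 1000 = 37.83 mm
Therefore the soil moisture deficit = 37.83 mm.


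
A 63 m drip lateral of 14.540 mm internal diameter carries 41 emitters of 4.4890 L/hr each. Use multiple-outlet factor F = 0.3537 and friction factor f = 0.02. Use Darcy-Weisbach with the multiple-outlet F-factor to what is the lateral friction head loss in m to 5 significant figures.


Approach: apply Darcy-Weisbach with the multiple-outlet F-factor, Q = n*q/(3600*1000) m^3/s; v = Q/A; hf = F*f*(L/D)*(v^2/(2g)).
Q = 41*4.4890/(3600*1000) = 5.112472e-05 m^3/s
A = pi*(14.540e-3/2)^2 = 1.660423e-04 m^2, so v = Q/A = 0.3079018 m/s
hf = 0.3537*0.02*(63/0.014540)*(0.3079018^2/(2*9.81)) = 0.14810 m
Therefore the lateral friction head loss = 0.14810 m.


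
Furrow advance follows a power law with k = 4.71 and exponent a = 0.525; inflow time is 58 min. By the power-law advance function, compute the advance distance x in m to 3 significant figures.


Approach: apply the power-law advance function, x = k*t^a.
x = 4.71 * 58^0.525 = 39.7 m
Therefore the advance distance x = 39.7 m.


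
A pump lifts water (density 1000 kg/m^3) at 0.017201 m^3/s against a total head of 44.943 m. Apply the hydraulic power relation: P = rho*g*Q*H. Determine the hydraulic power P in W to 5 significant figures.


P = 1000 * 9.81 * 0.017201 * 44.943 = 7583.8 W
Therefore the hydraulic power P = 7583.8 W.


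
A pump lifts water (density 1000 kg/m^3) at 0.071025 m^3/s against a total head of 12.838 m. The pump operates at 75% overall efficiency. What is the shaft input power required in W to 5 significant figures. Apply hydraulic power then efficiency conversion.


Approach: apply hydraulic power then efficiency conversion, P = rho*g*Q*H; P_in = P/eta.
Step 1 — hydraulic power (P = rho*g*Q*H):
  P = 1000 * 9.81 * 0.071025 * 12.838 = 8944.944 W
Step 2 — input power: P_in = P/eta = 8944.944 / 0.75 = 11927 W
Therefore the shaft input power required = 11927 W.


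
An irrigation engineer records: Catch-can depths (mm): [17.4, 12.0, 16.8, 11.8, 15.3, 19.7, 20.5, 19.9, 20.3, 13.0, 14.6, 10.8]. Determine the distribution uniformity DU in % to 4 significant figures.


Approach: apply the low-quarter distribution uniformity, DU = (mean of lowest quarter of readings / overall mean)*100.
sorted lowest 3 of 12: [10.8, 11.8, 12.0] -> mean = 11.5333 mm
overall mean = 16.0083 mm
DU = (11.5333/16.0083)*100 = 72.05 %
Therefore the distribution uniformity DU = 72.05 %.


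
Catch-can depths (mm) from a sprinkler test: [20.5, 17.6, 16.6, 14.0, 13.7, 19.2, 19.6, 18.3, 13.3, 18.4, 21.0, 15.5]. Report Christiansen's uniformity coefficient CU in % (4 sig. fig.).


Approach: apply Christiansen's uniformity coefficient, CU = (1 - mean_abs_deviation/mean)*100.
mean = 17.3083 mm
mean |d_i - mean| = 2.24028 mm
CU = (1 - 2.24028/17.3083)*100 = 87.06 %
Therefore Christiansen's uniformity coefficient CU = 87.06 %.


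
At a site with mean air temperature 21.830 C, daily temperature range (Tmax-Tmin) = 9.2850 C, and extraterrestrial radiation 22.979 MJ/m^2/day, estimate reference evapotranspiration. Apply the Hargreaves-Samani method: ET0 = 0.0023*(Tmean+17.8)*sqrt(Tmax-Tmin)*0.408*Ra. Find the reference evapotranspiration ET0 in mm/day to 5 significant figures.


ET0 = 0.0023*(21.830+17.8)*sqrt(9.2850)*0.408*22.979 = 2.6040 mm/day
Therefore the reference evapotranspiration ET0 = 2.6040 mm/day.


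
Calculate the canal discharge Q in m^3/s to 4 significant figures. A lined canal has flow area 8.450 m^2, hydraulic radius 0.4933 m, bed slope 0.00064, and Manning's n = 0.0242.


Approach: apply Manning's equation, Q = (1/n)*A*R^(2/3)*S^(1/2).
Q = (1/0.0242) * 8.450 * 0.4933^(2/3) * 0.00064^(1/2) = 5.515 m^3/s
Therefore the canal discharge Q = 5.515 m^3/s.


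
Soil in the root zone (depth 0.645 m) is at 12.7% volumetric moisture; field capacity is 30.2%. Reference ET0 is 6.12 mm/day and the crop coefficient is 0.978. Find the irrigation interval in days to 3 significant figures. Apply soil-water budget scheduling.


Approach: apply soil-water budget scheduling, SMD = (FC-theta)/100*depth*1000; ETc = ET0*Kc; interval = SMD/ETc.
Step 1 — soil moisture deficit:
  SMD = (30.2 - 12.7)/100 * 0.645 * 1000 = 112.87 mm
Step 2 — daily crop ET (ETc = ET0*Kc):
  ETc = 6.12 * 0.978 = 5.9854 mm/day
Step 3 — irrigation interval (SMD/ETc):
  interval = 112.87 / 5.9854 = 18.9 days
Therefore the irrigation interval = 18.9 days.


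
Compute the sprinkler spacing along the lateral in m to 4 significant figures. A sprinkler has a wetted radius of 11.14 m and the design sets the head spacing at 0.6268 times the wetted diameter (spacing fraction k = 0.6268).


Approach: apply the sprinkler spacing rule (spacing as a fraction of wetted diameter), S = k*(2*R).
S = 0.6268 * (2 * 11.14) = 13.97 m
Therefore the sprinkler spacing along the lateral = 13.97 m.


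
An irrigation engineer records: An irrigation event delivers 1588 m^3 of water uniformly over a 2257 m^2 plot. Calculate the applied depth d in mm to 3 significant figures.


Approach: apply depth from volume over area, d = (V/A)*1000.
d = (1588 / 2257) * 1000 = 704 mm
Therefore the applied depth d = 704 mm.


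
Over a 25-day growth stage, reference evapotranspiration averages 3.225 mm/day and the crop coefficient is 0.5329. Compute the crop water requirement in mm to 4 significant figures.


Approach: apply the crop water requirement relation, CWR = ET0 * Kc * days.
CWR = 3.225 * 0.5329 * 25 = 42.97 mm
Therefore the crop water requirement = 42.97 mm.


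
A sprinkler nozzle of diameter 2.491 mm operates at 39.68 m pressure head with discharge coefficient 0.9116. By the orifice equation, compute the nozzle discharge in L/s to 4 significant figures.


Approach: apply the orifice equation, Q = Cd*A*sqrt(2*g*h), A = pi*(d/2)^2.
A = pi*(2.491e-3/2)^2 = 4.87346e-06 m^2
Q = 0.9116 * 4.87346e-06 * sqrt(2*9.81*39.68) * 1000 = 0.1240 L/s
Therefore the nozzle discharge = 0.1240 L/s.


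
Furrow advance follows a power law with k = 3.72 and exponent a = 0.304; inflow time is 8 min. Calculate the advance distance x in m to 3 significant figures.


Approach: apply the power-law advance function, x = k*t^a.
x = 3.72 * 8^0.304 = 7.00 m
Therefore the advance distance x = 7.00 m.


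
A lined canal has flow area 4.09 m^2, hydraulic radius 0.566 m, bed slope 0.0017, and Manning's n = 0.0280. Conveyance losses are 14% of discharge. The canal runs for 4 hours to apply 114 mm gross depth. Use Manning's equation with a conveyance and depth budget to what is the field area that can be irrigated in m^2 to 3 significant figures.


Approach: apply Manning's equation with a conveyance and depth budget, Q = (1/n)*A*R^(2/3)*S^(1/2); Q_field = Q*(1-loss); Area = Q_field*t/(d/1000).
Step 1 — canal discharge (Manning's equation):
  Q = (1/0.0280) * 4.09 * 0.566^(2/3) * 0.0017^(1/2) = 4.1210 m^3/s
Step 2 — delivered flow: Q_field = 4.1210*(1 - 14/100) = 3.5440 m^3/s
Step 3 — volume delivered: V = 3.5440 * 4*3600 = 51034 m^3
Step 4 — area served: A = V / (depth/1000) = 51034 / 0.114 = 448000 m^2
Therefore the field area that can be irrigated = 448000 m^2.


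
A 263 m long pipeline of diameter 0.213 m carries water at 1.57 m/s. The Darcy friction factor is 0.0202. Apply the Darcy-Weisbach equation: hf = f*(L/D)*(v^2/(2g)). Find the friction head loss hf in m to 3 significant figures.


hf = 0.0202 * (263/0.213) * (1.57^2 / (2*9.81))
hf = 3.13 m
Therefore the friction head loss hf = 3.13 m.


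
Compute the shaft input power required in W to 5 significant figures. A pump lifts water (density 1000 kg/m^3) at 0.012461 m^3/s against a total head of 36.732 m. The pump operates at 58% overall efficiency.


Approach: apply hydraulic power then efficiency conversion, P = rho*g*Q*H; P_in = P/eta.
Step 1 — hydraulic power (P = rho*g*Q*H):
  P = 1000 * 9.81 * 0.012461 * 36.732 = 4490.208 W
Step 2 — input power: P_in = P/eta = 4490.208 / 0.58 = 7741.7 W
Therefore the shaft input power required = 7741.7 W.
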